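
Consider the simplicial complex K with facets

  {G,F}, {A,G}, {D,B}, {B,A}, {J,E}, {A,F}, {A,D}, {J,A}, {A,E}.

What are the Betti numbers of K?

b_0 = 1, b_1 = 3.

Order the vertices as A < B < D < E < F < G < J. Listing each simplex with vertices in this order, K has dimension 1 with simplices:

  0-simplices (7): A, B, D, E, F, G, J
  1-simplices (9): AB, AD, AE, AF, AG, AJ, BD, EJ, FG

Hence C_0 ≅ Z^7, C_1 ≅ Z^9.

The boundary map ∂_1: C_1 → C_0 maps an edge to its endpoints' difference, ∂[p,q] = q − p.
This gives a 7×9 integer matrix of rank 6; reducing to Smith normal form yields diagonal entries (1,1,1,1,1,1).

Now H_k = ker ∂_k / im ∂_{k+1}, so:

  H_0: rank C_0 − rank ∂_1 = 7 − 6 = 1, and the invariant factors of ∂_1 are all 1, so H_0 = Z.
  H_1: rank ker ∂_1 − rank ∂_2 = (9 − 6) − 0 = 3, and there is no ∂_2, so H_1 = Z^3.

(K is a triangulation of a wedge of 3 circles.)

Hence the Betti numbers are b_0 = 1, b_1 = 3.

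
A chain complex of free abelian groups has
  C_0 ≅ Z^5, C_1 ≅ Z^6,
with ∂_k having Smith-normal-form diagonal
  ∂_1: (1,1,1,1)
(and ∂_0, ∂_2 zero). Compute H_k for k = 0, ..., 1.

H_0: b_0 = 5 − 0 − 4 = 1; torsion from ∂_1 factors > 1: none. So H_0 ≅ Z.
H_1: b_1 = 6 − 4 − 0 = 2; torsion from ∂_2 factors > 1: none. So H_1 ≅ Z^2.

H_0 ≅ Z,  H_1 ≅ Z^2.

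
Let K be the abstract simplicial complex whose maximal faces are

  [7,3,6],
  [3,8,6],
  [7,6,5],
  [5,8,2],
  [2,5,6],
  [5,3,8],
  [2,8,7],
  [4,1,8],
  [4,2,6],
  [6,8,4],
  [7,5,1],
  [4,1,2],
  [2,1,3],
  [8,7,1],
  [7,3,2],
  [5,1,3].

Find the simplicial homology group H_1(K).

K has 8 vertices, 24 edges, 16 triangles.
rank ∂_1 = 7, rank ∂_2 = 15 ⇒ b_1 = 24 − 7 − 15 = 2; all invariant factors of ∂_2 are 1 so no torsion. So H_1 = Z^2.

H_1 = Z^2.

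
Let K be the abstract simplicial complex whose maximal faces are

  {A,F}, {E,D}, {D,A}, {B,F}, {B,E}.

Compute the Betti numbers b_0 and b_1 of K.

b_0 = 1, b_1 = 1.

Order the vertices as A < B < D < E < F. Listing each simplex with vertices in this order, K has dimension 1 with simplices:

  0-simplices (5): A, B, D, E, F
  1-simplices (5): AD, AF, BE, BF, DE

giving chain groups C_0 ≅ Z^5, C_1 ≅ Z^5.

The boundary map ∂_1: C_1 → C_0 maps an edge to its endpoints' difference, ∂[p,q] = q − p. For instance
  ∂AF = F − A.
The resulting 5×5 matrix has rank 4, and its Smith normal form has invariant factors (1,1,1,1).

From H_k ≅ ker(∂_k) / im(∂_{k+1}) we obtain:

  H_0: rank C_0 − rank ∂_1 = 5 − 4 = 1, and the invariant factors of ∂_1 are all 1, so H_0 ≅ Z.
  H_1: rank ker ∂_1 − rank ∂_2 = (5 − 4) − 0 = 1, and there is no ∂_2, so H_1 ≅ Z.

Hence the Betti numbers are b_0 = 1, b_1 = 1.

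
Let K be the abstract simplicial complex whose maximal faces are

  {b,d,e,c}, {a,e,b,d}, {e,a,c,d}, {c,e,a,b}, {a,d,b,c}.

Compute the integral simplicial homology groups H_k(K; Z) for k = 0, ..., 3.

Order the vertices as a < b < c < d < e. Listing each simplex with vertices in this order, K has dimension 3 with simplices:

  0-simplices (5): a, b, c, d, e
  1-simplices (10): ab, ac, ad, ae, bc, bd, be, cd, ce, de
  2-simplices (10): abc, abd, abe, acd, ace, ade, bcd, bce, bde, cde
  3-simplices (5): abcd, abce, abde, acde, bcde

giving chain groups C_0 ≅ Z^5, C_1 ≅ Z^10, C_2 ≅ Z^10, C_3 ≅ Z^5.

∂_1: C_1 → C_0 sends each edge [p,q] (with p < q) to q − p. For instance
  ∂ac = c − a.
The 5×10 boundary matrix has rank 4 and Smith normal form diag(1,1,1,1).

The boundary map ∂_2: C_2 → C_1 sends each 2-simplex [p,q,r] to [q,r] − [p,r] + [p,q]. For instance
  ∂abd = bd − ad + ab,
  ∂ace = ce − ae + ac.
The 10×10 boundary matrix has rank 6 and Smith normal form diag(1,1,1,1,1,1).

∂_3: C_3 → C_2 sends each 3-simplex σ to the alternating sum Σ_i (−1)^i (σ with its i-th vertex removed). For instance
  ∂abde = bde − ade + abe − abd,
  ∂abce = bce − ace + abe − abc.
This gives a 10×5 integer matrix of rank 4; reducing to Smith normal form yields diagonal entries (1,1,1,1).

Reading off H_k = ker ∂_k / im ∂_{k+1}:

  H_0: rank C_0 − rank ∂_1 = 5 − 4 = 1, and the invariant factors of ∂_1 are all 1, so H_0 ≅ Z.
  H_1: rank ker ∂_1 − rank ∂_2 = (10 − 4) − 6 = 0, and the invariant factors of ∂_2 are all 1, so H_1 ≅ 0.
  H_2: rank ker ∂_2 − rank ∂_3 = (10 − 6) − 4 = 0, and the invariant factors of ∂_3 are all 1, so H_2 ≅ 0.
  H_3: rank ker ∂_3 − rank ∂_4 = (5 − 4) − 0 = 1, and there is no ∂_4, so H_3 ≅ Z.

H_0 = Z,  H_1 = 0,  H_2 = 0,  H_3 = Z.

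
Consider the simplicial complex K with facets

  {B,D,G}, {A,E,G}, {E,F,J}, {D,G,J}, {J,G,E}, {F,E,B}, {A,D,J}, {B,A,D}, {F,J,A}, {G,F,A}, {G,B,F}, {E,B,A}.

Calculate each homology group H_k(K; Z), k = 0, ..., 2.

Take the total order A < B < D < E < F < G < J on the vertex set. Then K (dimension 2) consists of the simplices:

  0-simplices (7): A, B, D, E, F, G, J
  1-simplices (18): AB, AD, AE, AF, AG, AJ, BD, BE, BF, BG, DG, DJ, EF, EG, EJ, FG, FJ, GJ
  2-simplices (12): ABD, ABE, ADJ, AEG, AFG, AFJ, BDG, BEF, BFG, DGJ, EFJ, EGJ

so the chain groups are C_0 ≅ Z^7, C_1 ≅ Z^18, C_2 ≅ Z^12.

Boundary ∂_1: C_1 → C_0 sends each edge [p,q] (with p < q) to q − p. For instance
  ∂AF = F − A.
The 7×18 boundary matrix has rank 6 and Smith normal form diag(1,1,1,1,1,1).

The boundary map ∂_2: C_2 → C_1 acts by ∂[p,q,r] = [q,r] − [p,r] + [p,q]. For instance
  ∂BFG = FG − BG + BF,
  ∂ABD = BD − AD + AB.
The resulting 18×12 matrix has rank 12, and its Smith normal form has invariant factors (1,1,1,1,1,1,1,1,1,1,1,2).

Reading off H_k = ker ∂_k / im ∂_{k+1}:

  H_0: rank C_0 − rank ∂_1 = 7 − 6 = 1, and the invariant factors of ∂_1 are all 1, so H_0 ≅ Z.
  H_1: rank ker ∂_1 − rank ∂_2 = (18 − 6) − 12 = 0, and ∂_2 has invariant factor 2 > 1, so H_1 ≅ Z/2.
  H_2: rank ker ∂_2 − rank ∂_3 = (12 − 12) − 0 = 0, and there is no ∂_3, so H_2 ≅ 0.

(K is a triangulation of the real projective plane RP^2.)

H_0 ≅ Z,  H_1 ≅ Z/2,  H_2 = 0.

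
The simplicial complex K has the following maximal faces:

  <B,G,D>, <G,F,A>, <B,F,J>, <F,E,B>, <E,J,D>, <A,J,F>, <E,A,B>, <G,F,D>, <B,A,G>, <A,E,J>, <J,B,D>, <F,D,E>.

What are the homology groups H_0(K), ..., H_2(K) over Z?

H_0 = Z,  H_1 = Z/2,  H_2 = 0.

Take the total order A < B < D < E < F < G < J on the vertex set. Then K (dimension 2) consists of the simplices:

  0-simplices (7): A, B, D, E, F, G, J
  1-simplices (18): AB, AE, AF, AG, AJ, BD, BE, BF, BG, BJ, DE, DF, DG, DJ, EF, EJ, FG, FJ
  2-simplices (12): ABE, ABG, AEJ, AFG, AFJ, BDG, BDJ, BEF, BFJ, DEF, DEJ, DFG

Hence C_0 ≅ Z^7, C_1 ≅ Z^18, C_2 ≅ Z^12.

Boundary ∂_1: C_1 → C_0 is given by ∂[p,q] = [q] − [p]. For instance
  ∂AF = F − A.
This gives a 7×18 integer matrix of rank 6; reducing to Smith normal form yields diagonal entries (1,1,1,1,1,1).

Boundary ∂_2: C_2 → C_1 maps a triangle to the signed sum of its edges. For instance
  ∂BDG = DG − BG + BD,
  ∂BFJ = FJ − BJ + BF.
The resulting 18×12 matrix has rank 12, and its Smith normal form has invariant factors (1,1,1,1,1,1,1,1,1,1,1,2).

Reading off H_k = ker ∂_k / im ∂_{k+1}:

  H_0: rank C_0 − rank ∂_1 = 7 − 6 = 1, and the invariant factors of ∂_1 are all 1, so H_0 ≅ Z.
  H_1: rank ker ∂_1 − rank ∂_2 = (18 − 6) − 12 = 0, and ∂_2 has invariant factor 2 > 1, so H_1 ≅ Z/2.
  H_2: rank ker ∂_2 − rank ∂_3 = (12 − 12) − 0 = 0, and there is no ∂_3, so H_2 ≅ 0.

As a check, the Euler characteristic is 7 − 18 + 12 = 1, which agrees with 1 − 0 + 0 = 1.
(K is a triangulation of the real projective plane RP^2.)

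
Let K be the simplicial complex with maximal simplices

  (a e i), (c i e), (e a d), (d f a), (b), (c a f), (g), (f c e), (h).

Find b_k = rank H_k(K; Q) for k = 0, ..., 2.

b_0 = 4, b_1 = 1, b_2 = 0.

Fix the vertex order a < b < c < d < e < f < g < h < i and write every simplex with vertices in increasing order. Then dim K = 2 and the simplices of K are:

  0-simplices (9): a, b, c, d, e, f, g, h, i
  1-simplices (12): ac, ad, ae, af, ai, ce, cf, ci, de, df, ef, ei
  2-simplices (6): acf, ade, adf, aei, cef, cei

giving chain groups C_0 ≅ Z^9, C_1 ≅ Z^12, C_2 ≅ Z^6.

∂_1: C_1 → C_0 maps an edge to its endpoints' difference, ∂[p,q] = q − p. For instance
  ∂ce = e − c.
The 9×12 boundary matrix has rank 5 and Smith normal form diag(1,1,1,1,1).

∂_2: C_2 → C_1 maps a triangle to the signed sum of its edges. For instance
  ∂adf = df − af + ad,
  ∂aei = ei − ai + ae.
The resulting 12×6 matrix has rank 6, and its Smith normal form has invariant factors (1,1,1,1,1,1).

From H_k ≅ ker(∂_k) / im(∂_{k+1}) we obtain:

  H_0: rank C_0 − rank ∂_1 = 9 − 5 = 4, and the invariant factors of ∂_1 are all 1, so H_0 = Z^4.
  H_1: rank ker ∂_1 − rank ∂_2 = (12 − 5) − 6 = 1, and the invariant factors of ∂_2 are all 1, so H_1 = Z.
  H_2: rank ker ∂_2 − rank ∂_3 = (6 − 6) − 0 = 0, and there is no ∂_3, so H_2 = 0.

As a check, the Euler characteristic is 9 − 12 + 6 = 3, which agrees with 4 − 1 + 0 = 3.

Hence the Betti numbers are b_0 = 4, b_1 = 1, b_2 = 0.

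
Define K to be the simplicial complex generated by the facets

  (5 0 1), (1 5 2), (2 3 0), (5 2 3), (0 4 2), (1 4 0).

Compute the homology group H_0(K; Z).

H_0 ≅ Z.

K has 6 vertices, 12 edges, 6 triangles.
rank ∂_0 = 0, rank ∂_1 = 5 ⇒ b_0 = 6 − 0 − 5 = 1; all invariant factors of ∂_1 are 1 so no torsion. So H_0 = Z.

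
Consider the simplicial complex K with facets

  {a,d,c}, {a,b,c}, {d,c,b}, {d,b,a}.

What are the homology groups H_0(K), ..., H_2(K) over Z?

H_0 ≅ Z,  H_1 = 0,  H_2 ≅ Z.

Fix the vertex order a < b < c < d and write every simplex with vertices in increasing order. Then dim K = 2 and the simplices of K are:

  0-simplices (4): a, b, c, d
  1-simplices (6): ab, ac, ad, bc, bd, cd
  2-simplices (4): abc, abd, acd, bcd

Hence C_0 ≅ Z^4, C_1 ≅ Z^6, C_2 ≅ Z^4.

The boundary map ∂_1: C_1 → C_0 sends each edge [p,q] (with p < q) to q − p. For instance
  ∂bd = d − b.
This gives a 4×6 integer matrix of rank 3; reducing to Smith normal form yields diagonal entries (1,1,1).

Boundary ∂_2: C_2 → C_1 sends each 2-simplex [p,q,r] to [q,r] − [p,r] + [p,q]. For instance
  ∂acd = cd − ad + ac,
  ∂bcd = cd − bd + bc.
The 6×4 boundary matrix has rank 3 and Smith normal form diag(1,1,1).

From H_k ≅ ker(∂_k) / im(∂_{k+1}) we obtain:

  H_0: rank C_0 − rank ∂_1 = 4 − 3 = 1, and the invariant factors of ∂_1 are all 1, so H_0 ≅ Z.
  H_1: rank ker ∂_1 − rank ∂_2 = (6 − 3) − 3 = 0, and the invariant factors of ∂_2 are all 1, so H_1 ≅ 0.
  H_2: rank ker ∂_2 − rank ∂_3 = (4 − 3) − 0 = 1, and there is no ∂_3, so H_2 ≅ Z.

As a check, the Euler characteristic is 4 − 6 + 4 = 2, which agrees with 1 − 0 + 1 = 2.
(K is a triangulation of the 2-sphere S^2.)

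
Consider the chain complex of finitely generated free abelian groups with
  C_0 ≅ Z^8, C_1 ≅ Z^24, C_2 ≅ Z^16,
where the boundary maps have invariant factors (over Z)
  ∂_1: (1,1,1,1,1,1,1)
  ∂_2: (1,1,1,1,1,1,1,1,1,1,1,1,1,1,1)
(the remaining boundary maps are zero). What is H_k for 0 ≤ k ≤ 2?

H_0: b_0 = 8 − 0 − 7 = 1; torsion from ∂_1 factors > 1: none. So H_0 = Z.
H_1: b_1 = 24 − 7 − 15 = 2; torsion from ∂_2 factors > 1: none. So H_1 = Z^2.
H_2: b_2 = 16 − 15 − 0 = 1; torsion from ∂_3 factors > 1: none. So H_2 = Z.

H_0 = Z,  H_1 = Z^2,  H_2 = Z.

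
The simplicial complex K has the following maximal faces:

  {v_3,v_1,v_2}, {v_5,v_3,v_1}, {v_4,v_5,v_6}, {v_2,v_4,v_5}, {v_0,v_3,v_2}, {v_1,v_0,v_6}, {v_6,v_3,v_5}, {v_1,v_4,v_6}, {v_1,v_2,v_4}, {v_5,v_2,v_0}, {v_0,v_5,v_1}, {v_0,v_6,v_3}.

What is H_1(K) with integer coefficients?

Take the total order v_0 < v_1 < v_2 < v_3 < v_4 < v_5 < v_6 on the vertex set. Then K (dimension 2) consists of the simplices:

  0-simplices (7): [v_0], [v_1], [v_2], [v_3], [v_4], [v_5], [v_6]
  1-simplices (18): (18 of them)
  2-simplices (12): (12 of them)

Hence C_0 ≅ Z^7, C_1 ≅ Z^18, C_2 ≅ Z^12.

Boundary ∂_1: C_1 → C_0 sends each edge [p,q] (with p < q) to q − p.
The 7×18 boundary matrix has rank 6 and Smith normal form diag(1,1,1,1,1,1).

The boundary map ∂_2: C_2 → C_1 sends each 2-simplex [p,q,r] to [q,r] − [p,r] + [p,q]. For instance
  ∂[v_0,v_1,v_5] = [v_1,v_5] − [v_0,v_5] + [v_0,v_1],
  ∂[v_3,v_5,v_6] = [v_5,v_6] − [v_3,v_6] + [v_3,v_5].
The 18×12 boundary matrix has rank 12 and Smith normal form diag(1,1,1,1,1,1,1,1,1,1,1,2).

Reading off H_k = ker ∂_k / im ∂_{k+1}:

  H_1: rank ker ∂_1 − rank ∂_2 = (18 − 6) − 12 = 0, and ∂_2 has invariant factor 2 > 1, so H_1 = Z_2.

(K is a triangulation of the real projective plane RP^2.)

H_1 = Z_2.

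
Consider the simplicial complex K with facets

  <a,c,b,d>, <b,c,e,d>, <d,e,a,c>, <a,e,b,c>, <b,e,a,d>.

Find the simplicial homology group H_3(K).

Take the total order a < b < c < d < e on the vertex set. Then K (dimension 3) consists of the simplices:

  0-simplices (5): a, b, c, d, e
  1-simplices (10): ab, ac, ad, ae, bc, bd, be, cd, ce, de
  2-simplices (10): abc, abd, abe, acd, ace, ade, bcd, bce, bde, cde
  3-simplices (5): abcd, abce, abde, acde, bcde

Hence C_0 ≅ Z^5, C_1 ≅ Z^10, C_2 ≅ Z^10, C_3 ≅ Z^5.

Boundary ∂_1: C_1 → C_0 sends each edge [p,q] (with p < q) to q − p.
This gives a 5×10 integer matrix of rank 4; reducing to Smith normal form yields diagonal entries (1,1,1,1).

The boundary map ∂_2: C_2 → C_1 sends each 2-simplex [p,q,r] to [q,r] − [p,r] + [p,q]. For instance
  ∂bce = ce − be + bc,
  ∂acd = cd − ad + ac.
The resulting 10×10 matrix has rank 6, and its Smith normal form has invariant factors (1,1,1,1,1,1).

The boundary map ∂_3: C_3 → C_2 sends each 3-simplex σ to the alternating sum Σ_i (−1)^i (σ with its i-th vertex removed). For instance
  ∂acde = cde − ade + ace − acd,
  ∂abce = bce − ace + abe − abc.
As a 10×5 matrix over Z this has rank 4, with invariant factors (1,1,1,1).

Reading off H_k = ker ∂_k / im ∂_{k+1}:

  H_3: rank ker ∂_3 − rank ∂_4 = (5 − 4) − 0 = 1, and there is no ∂_4, so H_3 ≅ Z.

(K is a triangulation of the 3-sphere S^3.)

H_3 = Z.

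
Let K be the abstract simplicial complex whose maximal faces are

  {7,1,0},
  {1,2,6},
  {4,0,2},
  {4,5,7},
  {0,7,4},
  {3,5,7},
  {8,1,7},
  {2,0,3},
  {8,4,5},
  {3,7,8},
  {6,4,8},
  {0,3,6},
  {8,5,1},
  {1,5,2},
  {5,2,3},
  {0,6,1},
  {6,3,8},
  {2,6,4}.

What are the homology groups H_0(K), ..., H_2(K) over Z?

Fix the vertex order 0 < 1 < 2 < 3 < 4 < 5 < 6 < 7 < 8 and write every simplex with vertices in increasing order. Then dim K = 2 and the simplices of K are:

  0-simplices (9): [0], [1], [2], [3], [4], [5], [6], [7], [8]
  1-simplices (27): (27 of them)
  2-simplices (18): [0,1,6], [0,1,7], [0,2,3], [0,2,4], [0,3,6], [0,4,7], [1,2,5], [1,2,6], [1,5,8], [1,7,8], [2,3,5], [2,4,6], [3,5,7], [3,6,8], [3,7,8], [4,5,7], [4,5,8], [4,6,8]

giving chain groups C_0 ≅ Z^9, C_1 ≅ Z^27, C_2 ≅ Z^18.

∂_1: C_1 → C_0 is given by ∂[p,q] = [q] − [p]. For instance
  ∂[0,4] = [4] − [0].
This gives a 9×27 integer matrix of rank 8; reducing to Smith normal form yields diagonal entries (1,1,1,1,1,1,1,1).

Boundary ∂_2: C_2 → C_1 acts by ∂[p,q,r] = [q,r] − [p,r] + [p,q]. For instance
  ∂[0,4,7] = [4,7] − [0,7] + [0,4],
  ∂[0,1,6] = [1,6] − [0,6] + [0,1].
The 27×18 boundary matrix has rank 18 and Smith normal form diag(1,1,1,1,1,1,1,1,1,1,1,1,1,1,1,1,1,2).

Computing H_k = (kernel of ∂_k) / (image of ∂_{k+1}):

  H_0: rank C_0 − rank ∂_1 = 9 − 8 = 1, and the invariant factors of ∂_1 are all 1, so H_0 = Z.
  H_1: rank ker ∂_1 − rank ∂_2 = (27 − 8) − 18 = 1, and ∂_2 has invariant factor 2 > 1, so H_1 = Z ⊕ Z/2.
  H_2: rank ker ∂_2 − rank ∂_3 = (18 − 18) − 0 = 0, and there is no ∂_3, so H_2 = 0.

(K is a triangulation of the Klein bottle.)

H_0 = Z,  H_1 = Z ⊕ Z/2,  H_2 = 0.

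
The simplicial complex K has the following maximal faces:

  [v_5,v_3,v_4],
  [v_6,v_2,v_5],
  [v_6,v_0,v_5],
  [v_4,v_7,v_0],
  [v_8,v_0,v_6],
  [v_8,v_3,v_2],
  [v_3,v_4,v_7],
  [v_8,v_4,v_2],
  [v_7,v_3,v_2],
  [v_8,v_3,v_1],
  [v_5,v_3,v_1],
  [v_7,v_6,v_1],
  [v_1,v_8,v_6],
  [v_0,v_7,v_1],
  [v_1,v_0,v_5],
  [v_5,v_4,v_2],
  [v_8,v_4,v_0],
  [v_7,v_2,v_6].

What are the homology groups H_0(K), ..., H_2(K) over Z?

H_0 ≅ Z,  H_1 ≅ Z ⊕ Z/2,  H_2 = 0.

Take the total order v_0 < v_1 < v_2 < v_3 < v_4 < v_5 < v_6 < v_7 < v_8 on the vertex set. Then K (dimension 2) consists of the simplices:

  0-simplices (9): [v_0], [v_1], [v_2], [v_3], [v_4], [v_5], [v_6], [v_7], [v_8]
  1-simplices (27): (27 of them)
  2-simplices (18): (18 of them)

giving chain groups C_0 ≅ Z^9, C_1 ≅ Z^27, C_2 ≅ Z^18.

Boundary ∂_1: C_1 → C_0 is given by ∂[p,q] = [q] − [p].
As a 9×27 matrix over Z this has rank 8, with invariant factors (1,1,1,1,1,1,1,1).

∂_2: C_2 → C_1 acts by ∂[p,q,r] = [q,r] − [p,r] + [p,q]. For instance
  ∂[v_0,v_4,v_7] = [v_4,v_7] − [v_0,v_7] + [v_0,v_4],
  ∂[v_2,v_6,v_7] = [v_6,v_7] − [v_2,v_7] + [v_2,v_6].
This gives a 27×18 integer matrix of rank 18; reducing to Smith normal form yields diagonal entries (1,1,1,1,1,1,1,1,1,1,1,1,1,1,1,1,1,2).

Reading off H_k = ker ∂_k / im ∂_{k+1}:

  H_0: rank C_0 − rank ∂_1 = 9 − 8 = 1, and the invariant factors of ∂_1 are all 1, so H_0 ≅ Z.
  H_1: rank ker ∂_1 − rank ∂_2 = (27 − 8) − 18 = 1, and ∂_2 has invariant factor 2 > 1, so H_1 ≅ Z ⊕ Z/2.
  H_2: rank ker ∂_2 − rank ∂_3 = (18 − 18) − 0 = 0, and there is no ∂_3, so H_2 ≅ 0.

(K is a triangulation of the Klein bottle.)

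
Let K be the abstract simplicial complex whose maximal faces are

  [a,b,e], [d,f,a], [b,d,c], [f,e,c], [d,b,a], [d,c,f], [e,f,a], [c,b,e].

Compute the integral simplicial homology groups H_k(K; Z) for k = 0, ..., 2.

H_0 = Z,  H_1 = 0,  H_2 = Z.

K has 6 vertices, 12 edges, 8 triangles.
rank ∂_0 = 0, rank ∂_1 = 5 ⇒ b_0 = 6 − 0 − 5 = 1; all invariant factors of ∂_1 are 1 so no torsion. So H_0 = Z.
rank ∂_1 = 5, rank ∂_2 = 7 ⇒ b_1 = 12 − 5 − 7 = 0; all invariant factors of ∂_2 are 1 so no torsion. So H_1 = 0.
rank ∂_2 = 7, rank ∂_3 = 0 ⇒ b_2 = 8 − 7 − 0 = 1. So H_2 = Z.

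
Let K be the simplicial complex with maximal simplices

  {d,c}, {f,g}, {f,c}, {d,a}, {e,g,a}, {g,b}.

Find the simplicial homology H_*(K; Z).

H_0 ≅ Z,  H_1 ≅ Z,  H_2 = 0.

Fix the vertex order a < b < c < d < e < f < g and write every simplex with vertices in increasing order. Then dim K = 2 and the simplices of K are:

  0-simplices (7): a, b, c, d, e, f, g
  1-simplices (8): ad, ae, ag, bg, cd, cf, eg, fg
  2-simplices (1): aeg

giving chain groups C_0 ≅ Z^7, C_1 ≅ Z^8, C_2 ≅ Z^1.

Boundary ∂_1: C_1 → C_0 is given by ∂[p,q] = [q] − [p].
As a 7×8 matrix over Z this has rank 6, with invariant factors (1,1,1,1,1,1).

Boundary ∂_2: C_2 → C_1 sends each 2-simplex [p,q,r] to [q,r] − [p,r] + [p,q]. For instance
  ∂aeg = eg − ag + ae.
This gives a 8×1 integer matrix of rank 1; reducing to Smith normal form yields diagonal entries (1).

From H_k ≅ ker(∂_k) / im(∂_{k+1}) we obtain:

  H_0: rank C_0 − rank ∂_1 = 7 − 6 = 1, and the invariant factors of ∂_1 are all 1, so H_0 ≅ Z.
  H_1: rank ker ∂_1 − rank ∂_2 = (8 − 6) − 1 = 1, and the invariant factors of ∂_2 are all 1, so H_1 ≅ Z.
  H_2: rank ker ∂_2 − rank ∂_3 = (1 − 1) − 0 = 0, and there is no ∂_3, so H_2 ≅ 0.

As a check, the Euler characteristic is 7 − 8 + 1 = 0, which agrees with 1 − 1 + 0 = 0.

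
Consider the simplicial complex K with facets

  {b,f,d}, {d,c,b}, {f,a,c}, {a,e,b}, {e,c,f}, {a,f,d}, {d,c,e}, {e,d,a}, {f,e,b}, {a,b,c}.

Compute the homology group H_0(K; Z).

H_0 ≅ Z.

K has 6 vertices, 15 edges, 10 triangles.
rank ∂_0 = 0, rank ∂_1 = 5 ⇒ b_0 = 6 − 0 − 5 = 1; all invariant factors of ∂_1 are 1 so no torsion. So H_0 ≅ Z.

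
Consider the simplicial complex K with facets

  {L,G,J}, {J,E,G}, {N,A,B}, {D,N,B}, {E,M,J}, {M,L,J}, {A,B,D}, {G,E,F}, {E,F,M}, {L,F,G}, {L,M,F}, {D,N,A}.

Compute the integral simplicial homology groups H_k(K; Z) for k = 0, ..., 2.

K has 10 vertices, 18 edges, 12 triangles.
rank ∂_0 = 0, rank ∂_1 = 8 ⇒ b_0 = 10 − 0 − 8 = 2; all invariant factors of ∂_1 are 1 so no torsion. So H_0 = Z^2.
rank ∂_1 = 8, rank ∂_2 = 10 ⇒ b_1 = 18 − 8 − 10 = 0; all invariant factors of ∂_2 are 1 so no torsion. So H_1 = 0.
rank ∂_2 = 10, rank ∂_3 = 0 ⇒ b_2 = 12 − 10 − 0 = 2. So H_2 = Z^2.

H_0 ≅ Z^2,  H_1 = 0,  H_2 ≅ Z^2.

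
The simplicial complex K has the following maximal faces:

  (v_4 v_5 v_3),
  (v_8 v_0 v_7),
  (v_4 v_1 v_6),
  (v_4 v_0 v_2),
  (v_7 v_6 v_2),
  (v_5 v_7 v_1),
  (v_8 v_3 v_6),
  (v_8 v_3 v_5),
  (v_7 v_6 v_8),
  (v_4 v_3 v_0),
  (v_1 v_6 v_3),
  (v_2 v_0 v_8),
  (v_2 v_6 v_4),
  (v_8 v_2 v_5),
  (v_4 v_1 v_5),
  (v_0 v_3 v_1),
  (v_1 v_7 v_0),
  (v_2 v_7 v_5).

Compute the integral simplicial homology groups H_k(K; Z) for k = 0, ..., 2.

We work with the vertex ordering v_0 < v_1 < v_2 < v_3 < v_4 < v_5 < v_6 < v_7 < v_8. The simplices of K, each written with vertices in increasing order, are:

  0-simplices (9): [v_0], [v_1], [v_2], [v_3], [v_4], [v_5], [v_6], [v_7], [v_8]
  1-simplices (27): (27 of them)
  2-simplices (18): (18 of them)

giving chain groups C_0 ≅ Z^9, C_1 ≅ Z^27, C_2 ≅ Z^18.

∂_1: C_1 → C_0 maps an edge to its endpoints' difference, ∂[p,q] = q − p. For instance
  ∂[v_0,v_7] = [v_7] − [v_0].
This gives a 9×27 integer matrix of rank 8; reducing to Smith normal form yields diagonal entries (1,1,1,1,1,1,1,1).

The boundary map ∂_2: C_2 → C_1 sends each 2-simplex [p,q,r] to [q,r] − [p,r] + [p,q]. For instance
  ∂[v_3,v_6,v_8] = [v_6,v_8] − [v_3,v_8] + [v_3,v_6],
  ∂[v_6,v_7,v_8] = [v_7,v_8] − [v_6,v_8] + [v_6,v_7].
The 27×18 boundary matrix has rank 18 and Smith normal form diag(1,1,1,1,1,1,1,1,1,1,1,1,1,1,1,1,1,2).

Reading off H_k = ker ∂_k / im ∂_{k+1}:

  H_0: rank C_0 − rank ∂_1 = 9 − 8 = 1, and the invariant factors of ∂_1 are all 1, so H_0 = Z.
  H_1: rank ker ∂_1 − rank ∂_2 = (27 − 8) − 18 = 1, and ∂_2 has invariant factor 2 > 1, so H_1 = Z ⊕ Z/2Z.
  H_2: rank ker ∂_2 − rank ∂_3 = (18 − 18) − 0 = 0, and there is no ∂_3, so H_2 = 0.

(K is a triangulation of the Klein bottle.)

H_0 ≅ Z,  H_1 ≅ Z ⊕ Z/2Z,  H_2 = 0.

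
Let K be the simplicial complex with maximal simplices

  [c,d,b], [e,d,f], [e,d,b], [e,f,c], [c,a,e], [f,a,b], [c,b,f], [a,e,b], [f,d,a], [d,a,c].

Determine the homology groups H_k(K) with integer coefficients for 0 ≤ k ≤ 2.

Fix the vertex order a < b < c < d < e < f and write every simplex with vertices in increasing order. Then dim K = 2 and the simplices of K are:

  0-simplices (6): a, b, c, d, e, f
  1-simplices (15): ab, ac, ad, ae, af, bc, bd, be, bf, cd, ce, cf, de, df, ef
  2-simplices (10): abe, abf, acd, ace, adf, bcd, bcf, bde, cef, def

giving chain groups C_0 ≅ Z^6, C_1 ≅ Z^15, C_2 ≅ Z^10.

Boundary ∂_1: C_1 → C_0 is given by ∂[p,q] = [q] − [p]. For instance
  ∂cf = f − c.
As a 6×15 matrix over Z this has rank 5, with invariant factors (1,1,1,1,1).

∂_2: C_2 → C_1 maps a triangle to the signed sum of its edges. For instance
  ∂cef = ef − cf + ce,
  ∂adf = df − af + ad.
The resulting 15×10 matrix has rank 10, and its Smith normal form has invariant factors (1,1,1,1,1,1,1,1,1,2).

Reading off H_k = ker ∂_k / im ∂_{k+1}:

  H_0: rank C_0 − rank ∂_1 = 6 − 5 = 1, and the invariant factors of ∂_1 are all 1, so H_0 = Z.
  H_1: rank ker ∂_1 − rank ∂_2 = (15 − 5) − 10 = 0, and ∂_2 has invariant factor 2 > 1, so H_1 = Z/2.
  H_2: rank ker ∂_2 − rank ∂_3 = (10 − 10) − 0 = 0, and there is no ∂_3, so H_2 = 0.

As a check, the Euler characteristic is 6 − 15 + 10 = 1, which agrees with 1 − 0 + 0 = 1.

H_0 ≅ Z,  H_1 ≅ Z/2,  H_2 = 0.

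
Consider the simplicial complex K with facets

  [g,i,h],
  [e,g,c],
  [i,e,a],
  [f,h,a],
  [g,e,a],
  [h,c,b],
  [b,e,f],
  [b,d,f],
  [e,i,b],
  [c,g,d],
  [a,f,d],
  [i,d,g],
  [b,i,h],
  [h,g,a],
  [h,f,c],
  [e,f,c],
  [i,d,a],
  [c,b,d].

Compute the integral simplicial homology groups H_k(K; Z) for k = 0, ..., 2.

H_0 ≅ Z,  H_1 ≅ Z ⊕ Z/2,  H_2 = 0.

Take the total order a < b < c < d < e < f < g < h < i on the vertex set. Then K (dimension 2) consists of the simplices:

  0-simplices (9): a, b, c, d, e, f, g, h, i
  1-simplices (27): ad, ae, af, ag, ah, ai, bc, bd, be, bf, bh, bi, cd, ce, cf, cg, ch, df, dg, di, ef, eg, ei, fh, gh, gi, hi
  2-simplices (18): adf, adi, aeg, aei, afh, agh, bcd, bch, bdf, bef, bei, bhi, cdg, cef, ceg, cfh, dgi, ghi

so the chain groups are C_0 ≅ Z^9, C_1 ≅ Z^27, C_2 ≅ Z^18.

∂_1: C_1 → C_0 is given by ∂[p,q] = [q] − [p].
The resulting 9×27 matrix has rank 8, and its Smith normal form has invariant factors (1,1,1,1,1,1,1,1).

Boundary ∂_2: C_2 → C_1 maps a triangle to the signed sum of its edges. For instance
  ∂bei = ei − bi + be,
  ∂bef = ef − bf + be.
The 27×18 boundary matrix has rank 18 and Smith normal form diag(1,1,1,1,1,1,1,1,1,1,1,1,1,1,1,1,1,2).

Reading off H_k = ker ∂_k / im ∂_{k+1}:

  H_0: rank C_0 − rank ∂_1 = 9 − 8 = 1, and the invariant factors of ∂_1 are all 1, so H_0 = Z.
  H_1: rank ker ∂_1 − rank ∂_2 = (27 − 8) − 18 = 1, and ∂_2 has invariant factor 2 > 1, so H_1 = Z ⊕ Z/2.
  H_2: rank ker ∂_2 − rank ∂_3 = (18 − 18) − 0 = 0, and there is no ∂_3, so H_2 = 0.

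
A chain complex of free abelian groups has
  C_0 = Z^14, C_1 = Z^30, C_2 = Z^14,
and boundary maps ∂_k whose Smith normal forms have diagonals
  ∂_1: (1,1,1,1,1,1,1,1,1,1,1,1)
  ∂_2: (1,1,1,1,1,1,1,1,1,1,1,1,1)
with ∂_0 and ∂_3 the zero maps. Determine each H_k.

H_0 = Z^2,  H_1 = Z^5,  H_2 = Z.

H_0: b_0 = 14 − 0 − 12 = 2; torsion from ∂_1 factors > 1: none. So H_0 = Z^2.
H_1: b_1 = 30 − 12 − 13 = 5; torsion from ∂_2 factors > 1: none. So H_1 = Z^5.
H_2: b_2 = 14 − 13 − 0 = 1; torsion from ∂_3 factors > 1: none. So H_2 = Z.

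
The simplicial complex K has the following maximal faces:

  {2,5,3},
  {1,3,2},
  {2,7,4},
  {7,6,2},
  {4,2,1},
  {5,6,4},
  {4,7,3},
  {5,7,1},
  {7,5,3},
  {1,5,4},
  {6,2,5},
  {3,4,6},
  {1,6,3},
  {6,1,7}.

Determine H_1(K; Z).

H_1 = Z^2.

Order the vertices as 1 < 2 < 3 < 4 < 5 < 6 < 7. Listing each simplex with vertices in this order, K has dimension 2 with simplices:

  0-simplices (7): [1], [2], [3], [4], [5], [6], [7]
  1-simplices (21): [1,2], [1,3], [1,4], [1,5], [1,6], [1,7], [2,3], [2,4], [2,5], [2,6], [2,7], [3,4], [3,5], [3,6], [3,7], [4,5], [4,6], [4,7], [5,6], [5,7], [6,7]
  2-simplices (14): [1,2,3], [1,2,4], [1,3,6], [1,4,5], [1,5,7], [1,6,7], [2,3,5], [2,4,7], [2,5,6], [2,6,7], [3,4,6], [3,4,7], [3,5,7], [4,5,6]

Hence C_0 ≅ Z^7, C_1 ≅ Z^21, C_2 ≅ Z^14.

The boundary map ∂_1: C_1 → C_0 sends each edge [p,q] (with p < q) to q − p. For instance
  ∂[1,4] = [4] − [1].
The 7×21 boundary matrix has rank 6 and Smith normal form diag(1,1,1,1,1,1).

The boundary map ∂_2: C_2 → C_1 sends each 2-simplex [p,q,r] to [q,r] − [p,r] + [p,q]. For instance
  ∂[3,5,7] = [5,7] − [3,7] + [3,5],
  ∂[1,5,7] = [5,7] − [1,7] + [1,5].
The resulting 21×14 matrix has rank 13, and its Smith normal form has invariant factors (1,1,1,1,1,1,1,1,1,1,1,1,1).

Reading off H_k = ker ∂_k / im ∂_{k+1}:

  H_1: rank ker ∂_1 − rank ∂_2 = (21 − 6) − 13 = 2, and the invariant factors of ∂_2 are all 1, so H_1 ≅ Z^2.

(K is a triangulation of the torus T^2.)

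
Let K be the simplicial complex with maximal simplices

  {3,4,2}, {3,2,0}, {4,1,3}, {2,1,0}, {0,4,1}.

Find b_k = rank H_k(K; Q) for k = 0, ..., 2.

b_0 = 1, b_1 = 1, b_2 = 0.

Fix the vertex order 0 < 1 < 2 < 3 < 4 and write every simplex with vertices in increasing order. Then dim K = 2 and the simplices of K are:

  0-simplices (5): [0], [1], [2], [3], [4]
  1-simplices (10): [0,1], [0,2], [0,3], [0,4], [1,2], [1,3], [1,4], [2,3], [2,4], [3,4]
  2-simplices (5): [0,1,2], [0,1,4], [0,2,3], [1,3,4], [2,3,4]

so the chain groups are C_0 ≅ Z^5, C_1 ≅ Z^10, C_2 ≅ Z^5.

The boundary map ∂_1: C_1 → C_0 maps an edge to its endpoints' difference, ∂[p,q] = q − p.
The 5×10 boundary matrix has rank 4 and Smith normal form diag(1,1,1,1).

The boundary map ∂_2: C_2 → C_1 acts by ∂[p,q,r] = [q,r] − [p,r] + [p,q]. For instance
  ∂[2,3,4] = [3,4] − [2,4] + [2,3],
  ∂[0,1,4] = [1,4] − [0,4] + [0,1].
The 10×5 boundary matrix has rank 5 and Smith normal form diag(1,1,1,1,1).

Now H_k = ker ∂_k / im ∂_{k+1}, so:

  H_0: rank C_0 − rank ∂_1 = 5 − 4 = 1, and the invariant factors of ∂_1 are all 1, so H_0 ≅ Z.
  H_1: rank ker ∂_1 − rank ∂_2 = (10 − 4) − 5 = 1, and the invariant factors of ∂_2 are all 1, so H_1 ≅ Z.
  H_2: rank ker ∂_2 − rank ∂_3 = (5 − 5) − 0 = 0, and there is no ∂_3, so H_2 ≅ 0.

As a check, the Euler characteristic is 5 − 10 + 5 = 0, which agrees with 1 − 1 + 0 = 0.

Hence the Betti numbers are b_0 = 1, b_1 = 1, b_2 = 0.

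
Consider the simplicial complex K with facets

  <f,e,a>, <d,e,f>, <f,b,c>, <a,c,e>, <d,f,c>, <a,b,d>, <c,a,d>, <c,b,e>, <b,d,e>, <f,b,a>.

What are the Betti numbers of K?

Order the vertices as a < b < c < d < e < f. Listing each simplex with vertices in this order, K has dimension 2 with simplices:

  0-simplices (6): a, b, c, d, e, f
  1-simplices (15): ab, ac, ad, ae, af, bc, bd, be, bf, cd, ce, cf, de, df, ef
  2-simplices (10): abd, abf, acd, ace, aef, bce, bcf, bde, cdf, def

Hence C_0 ≅ Z^6, C_1 ≅ Z^15, C_2 ≅ Z^10.

∂_1: C_1 → C_0 maps an edge to its endpoints' difference, ∂[p,q] = q − p. For instance
  ∂ef = f − e.
The resulting 6×15 matrix has rank 5, and its Smith normal form has invariant factors (1,1,1,1,1).

∂_2: C_2 → C_1 acts by ∂[p,q,r] = [q,r] − [p,r] + [p,q]. For instance
  ∂ace = ce − ae + ac,
  ∂cdf = df − cf + cd.
This gives a 15×10 integer matrix of rank 10; reducing to Smith normal form yields diagonal entries (1,1,1,1,1,1,1,1,1,2).

From H_k ≅ ker(∂_k) / im(∂_{k+1}) we obtain:

  H_0: rank C_0 − rank ∂_1 = 6 − 5 = 1, and the invariant factors of ∂_1 are all 1, so H_0 = Z.
  H_1: rank ker ∂_1 − rank ∂_2 = (15 − 5) − 10 = 0, and ∂_2 has invariant factor 2 > 1, so H_1 = Z/2.
  H_2: rank ker ∂_2 − rank ∂_3 = (10 − 10) − 0 = 0, and there is no ∂_3, so H_2 = 0.

(K is a triangulation of the real projective plane RP^2.)

Hence the Betti numbers are b_0 = 1, b_1 = 0, b_2 = 0.

b_0 = 1, b_1 = 0, b_2 = 0.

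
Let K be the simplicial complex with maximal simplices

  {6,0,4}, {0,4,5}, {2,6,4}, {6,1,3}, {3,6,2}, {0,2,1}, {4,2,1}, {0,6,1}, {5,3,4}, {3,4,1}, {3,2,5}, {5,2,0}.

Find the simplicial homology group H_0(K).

K has 7 vertices, 18 edges, 12 triangles.
rank ∂_0 = 0, rank ∂_1 = 6 ⇒ b_0 = 7 − 0 − 6 = 1; all invariant factors of ∂_1 are 1 so no torsion. So H_0 ≅ Z.

H_0 = Z.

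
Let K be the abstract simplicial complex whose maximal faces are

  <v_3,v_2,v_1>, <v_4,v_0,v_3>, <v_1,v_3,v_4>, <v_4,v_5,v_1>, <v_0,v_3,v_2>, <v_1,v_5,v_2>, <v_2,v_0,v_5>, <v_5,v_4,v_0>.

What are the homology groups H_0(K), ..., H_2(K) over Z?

H_0 = Z,  H_1 = 0,  H_2 = Z.

Order the vertices as v_0 < v_1 < v_2 < v_3 < v_4 < v_5. Listing each simplex with vertices in this order, K has dimension 2 with simplices:

  0-simplices (6): [v_0], [v_1], [v_2], [v_3], [v_4], [v_5]
  1-simplices (12): [v_0,v_2], [v_0,v_3], [v_0,v_4], [v_0,v_5], [v_1,v_2], [v_1,v_3], [v_1,v_4], [v_1,v_5], [v_2,v_3], [v_2,v_5], [v_3,v_4], [v_4,v_5]
  2-simplices (8): [v_0,v_2,v_3], [v_0,v_2,v_5], [v_0,v_3,v_4], [v_0,v_4,v_5], [v_1,v_2,v_3], [v_1,v_2,v_5], [v_1,v_3,v_4], [v_1,v_4,v_5]

so the chain groups are C_0 ≅ Z^6, C_1 ≅ Z^12, C_2 ≅ Z^8.

The boundary map ∂_1: C_1 → C_0 maps an edge to its endpoints' difference, ∂[p,q] = q − p. For instance
  ∂[v_1,v_2] = [v_2] − [v_1].
The resulting 6×12 matrix has rank 5, and its Smith normal form has invariant factors (1,1,1,1,1).

The boundary map ∂_2: C_2 → C_1 acts by ∂[p,q,r] = [q,r] − [p,r] + [p,q]. For instance
  ∂[v_1,v_4,v_5] = [v_4,v_5] − [v_1,v_5] + [v_1,v_4],
  ∂[v_0,v_2,v_3] = [v_2,v_3] − [v_0,v_3] + [v_0,v_2].
As a 12×8 matrix over Z this has rank 7, with invariant factors (1,1,1,1,1,1,1).

Now H_k = ker ∂_k / im ∂_{k+1}, so:

  H_0: rank C_0 − rank ∂_1 = 6 − 5 = 1, and the invariant factors of ∂_1 are all 1, so H_0 = Z.
  H_1: rank ker ∂_1 − rank ∂_2 = (12 − 5) − 7 = 0, and the invariant factors of ∂_2 are all 1, so H_1 = 0.
  H_2: rank ker ∂_2 − rank ∂_3 = (8 − 7) − 0 = 1, and there is no ∂_3, so H_2 = Z.

As a check, the Euler characteristic is 6 − 12 + 8 = 2, which agrees with 1 − 0 + 1 = 2.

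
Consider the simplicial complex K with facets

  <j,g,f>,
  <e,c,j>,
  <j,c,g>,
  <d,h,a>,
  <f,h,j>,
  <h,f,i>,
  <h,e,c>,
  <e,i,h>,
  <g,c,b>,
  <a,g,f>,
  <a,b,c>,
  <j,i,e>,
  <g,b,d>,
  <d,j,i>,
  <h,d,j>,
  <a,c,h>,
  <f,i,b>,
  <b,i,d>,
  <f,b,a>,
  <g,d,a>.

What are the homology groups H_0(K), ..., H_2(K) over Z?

H_0 = Z,  H_1 = Z ⊕ Z/2,  H_2 = 0.

Order the vertices as a < b < c < d < e < f < g < h < i < j. Listing each simplex with vertices in this order, K has dimension 2 with simplices:

  0-simplices (10): a, b, c, d, e, f, g, h, i, j
  1-simplices (30): ab, ac, ad, af, ag, ah, bc, bd, bf, bg, bi, ce, cg, ch, cj, dg, dh, di, dj, eh, ei, ej, fg, fh, fi, fj, gj, hi, hj, ij
  2-simplices (20): abc, abf, ach, adg, adh, afg, bcg, bdg, bdi, bfi, ceh, cej, cgj, dhj, dij, ehi, eij, fgj, fhi, fhj

so the chain groups are C_0 ≅ Z^10, C_1 ≅ Z^30, C_2 ≅ Z^20.

Boundary ∂_1: C_1 → C_0 is given by ∂[p,q] = [q] − [p]. For instance
  ∂bg = g − b.
This gives a 10×30 integer matrix of rank 9; reducing to Smith normal form yields diagonal entries (1,1,1,1,1,1,1,1,1).

∂_2: C_2 → C_1 maps a triangle to the signed sum of its edges. For instance
  ∂ceh = eh − ch + ce,
  ∂cgj = gj − cj + cg.
The resulting 30×20 matrix has rank 20, and its Smith normal form has invariant factors (1,1,1,1,1,1,1,1,1,1,1,1,1,1,1,1,1,1,1,2).

Now H_k = ker ∂_k / im ∂_{k+1}, so:

  H_0: rank C_0 − rank ∂_1 = 10 − 9 = 1, and the invariant factors of ∂_1 are all 1, so H_0 ≅ Z.
  H_1: rank ker ∂_1 − rank ∂_2 = (30 − 9) − 20 = 1, and ∂_2 has invariant factor 2 > 1, so H_1 ≅ Z ⊕ Z/2.
  H_2: rank ker ∂_2 − rank ∂_3 = (20 − 20) − 0 = 0, and there is no ∂_3, so H_2 ≅ 0.

As a check, the Euler characteristic is 10 − 30 + 20 = 0, which agrees with 1 − 1 + 0 = 0.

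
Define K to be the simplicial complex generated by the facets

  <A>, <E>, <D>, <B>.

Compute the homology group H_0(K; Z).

K has 4 vertices.
rank ∂_0 = 0, rank ∂_1 = 0 ⇒ b_0 = 4 − 0 − 0 = 4. So H_0 = Z^4.

H_0 ≅ Z^4.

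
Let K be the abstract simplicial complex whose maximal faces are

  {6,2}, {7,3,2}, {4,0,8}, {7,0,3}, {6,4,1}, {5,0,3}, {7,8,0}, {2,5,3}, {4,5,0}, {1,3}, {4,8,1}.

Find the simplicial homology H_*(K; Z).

We work with the vertex ordering 0 < 1 < 2 < 3 < 4 < 5 < 6 < 7 < 8. The simplices of K, each written with vertices in increasing order, are:

  0-simplices (9): [0], [1], [2], [3], [4], [5], [6], [7], [8]
  1-simplices (19): [0,3], [0,4], [0,5], [0,7], [0,8], [1,3], [1,4], [1,6], [1,8], [2,3], [2,5], [2,6], [2,7], [3,5], [3,7], [4,5], [4,6], [4,8], [7,8]
  2-simplices (9): [0,3,5], [0,3,7], [0,4,5], [0,4,8], [0,7,8], [1,4,6], [1,4,8], [2,3,5], [2,3,7]

so the chain groups are C_0 ≅ Z^9, C_1 ≅ Z^19, C_2 ≅ Z^9.

The boundary map ∂_1: C_1 → C_0 maps an edge to its endpoints' difference, ∂[p,q] = q − p. For instance
  ∂[3,5] = [5] − [3].
The 9×19 boundary matrix has rank 8 and Smith normal form diag(1,1,1,1,1,1,1,1).

Boundary ∂_2: C_2 → C_1 acts by ∂[p,q,r] = [q,r] − [p,r] + [p,q]. For instance
  ∂[0,3,7] = [3,7] − [0,7] + [0,3],
  ∂[1,4,6] = [4,6] − [1,6] + [1,4].
As a 19×9 matrix over Z this has rank 9, with invariant factors (1,1,1,1,1,1,1,1,1).

From H_k ≅ ker(∂_k) / im(∂_{k+1}) we obtain:

  H_0: rank C_0 − rank ∂_1 = 9 − 8 = 1, and the invariant factors of ∂_1 are all 1, so H_0 ≅ Z.
  H_1: rank ker ∂_1 − rank ∂_2 = (19 − 8) − 9 = 2, and the invariant factors of ∂_2 are all 1, so H_1 ≅ Z^2.
  H_2: rank ker ∂_2 − rank ∂_3 = (9 − 9) − 0 = 0, and there is no ∂_3, so H_2 ≅ 0.

As a check, the Euler characteristic is 9 − 19 + 9 = -1, which agrees with 1 − 2 + 0 = -1.

H_0 = Z,  H_1 = Z^2,  H_2 = 0.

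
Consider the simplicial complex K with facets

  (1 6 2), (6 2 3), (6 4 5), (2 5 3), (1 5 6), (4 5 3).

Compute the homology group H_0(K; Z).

H_0 ≅ Z.

K has 6 vertices, 12 edges, 6 triangles.
rank ∂_0 = 0, rank ∂_1 = 5 ⇒ b_0 = 6 − 0 − 5 = 1; all invariant factors of ∂_1 are 1 so no torsion. So H_0 = Z.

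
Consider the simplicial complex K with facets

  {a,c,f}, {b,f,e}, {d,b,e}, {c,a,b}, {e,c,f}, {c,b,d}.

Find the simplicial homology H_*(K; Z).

H_0 = Z,  H_1 = Z,  H_2 = 0.

Take the total order a < b < c < d < e < f on the vertex set. Then K (dimension 2) consists of the simplices:

  0-simplices (6): a, b, c, d, e, f
  1-simplices (12): ab, ac, af, bc, bd, be, bf, cd, ce, cf, de, ef
  2-simplices (6): abc, acf, bcd, bde, bef, cef

so the chain groups are C_0 ≅ Z^6, C_1 ≅ Z^12, C_2 ≅ Z^6.

The boundary map ∂_1: C_1 → C_0 sends each edge [p,q] (with p < q) to q − p.
As a 6×12 matrix over Z this has rank 5, with invariant factors (1,1,1,1,1).

Boundary ∂_2: C_2 → C_1 acts by ∂[p,q,r] = [q,r] − [p,r] + [p,q]. For instance
  ∂bef = ef − bf + be,
  ∂acf = cf − af + ac.
The resulting 12×6 matrix has rank 6, and its Smith normal form has invariant factors (1,1,1,1,1,1).

Computing H_k = (kernel of ∂_k) / (image of ∂_{k+1}):

  H_0: rank C_0 − rank ∂_1 = 6 − 5 = 1, and the invariant factors of ∂_1 are all 1, so H_0 = Z.
  H_1: rank ker ∂_1 − rank ∂_2 = (12 − 5) − 6 = 1, and the invariant factors of ∂_2 are all 1, so H_1 = Z.
  H_2: rank ker ∂_2 − rank ∂_3 = (6 − 6) − 0 = 0, and there is no ∂_3, so H_2 = 0.

As a check, the Euler characteristic is 6 − 12 + 6 = 0, which agrees with 1 − 1 + 0 = 0.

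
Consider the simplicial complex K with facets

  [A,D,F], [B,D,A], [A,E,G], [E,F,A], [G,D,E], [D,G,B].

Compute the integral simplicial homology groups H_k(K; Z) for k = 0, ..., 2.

H_0 ≅ Z,  H_1 ≅ Z,  H_2 = 0.

We work with the vertex ordering A < B < D < E < F < G. The simplices of K, each written with vertices in increasing order, are:

  0-simplices (6): A, B, D, E, F, G
  1-simplices (12): AB, AD, AE, AF, AG, BD, BG, DE, DF, DG, EF, EG
  2-simplices (6): ABD, ADF, AEF, AEG, BDG, DEG

giving chain groups C_0 ≅ Z^6, C_1 ≅ Z^12, C_2 ≅ Z^6.

Boundary ∂_1: C_1 → C_0 is given by ∂[p,q] = [q] − [p]. For instance
  ∂AF = F − A.
The resulting 6×12 matrix has rank 5, and its Smith normal form has invariant factors (1,1,1,1,1).

The boundary map ∂_2: C_2 → C_1 maps a triangle to the signed sum of its edges. For instance
  ∂BDG = DG − BG + BD,
  ∂ABD = BD − AD + AB.
The resulting 12×6 matrix has rank 6, and its Smith normal form has invariant factors (1,1,1,1,1,1).

From H_k ≅ ker(∂_k) / im(∂_{k+1}) we obtain:

  H_0: rank C_0 − rank ∂_1 = 6 − 5 = 1, and the invariant factors of ∂_1 are all 1, so H_0 = Z.
  H_1: rank ker ∂_1 − rank ∂_2 = (12 − 5) − 6 = 1, and the invariant factors of ∂_2 are all 1, so H_1 = Z.
  H_2: rank ker ∂_2 − rank ∂_3 = (6 − 6) − 0 = 0, and there is no ∂_3, so H_2 = 0.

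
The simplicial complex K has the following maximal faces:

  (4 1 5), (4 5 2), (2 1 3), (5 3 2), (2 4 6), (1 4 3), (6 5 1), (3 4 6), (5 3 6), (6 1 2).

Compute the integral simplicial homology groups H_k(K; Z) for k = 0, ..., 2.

Order the vertices as 1 < 2 < 3 < 4 < 5 < 6. Listing each simplex with vertices in this order, K has dimension 2 with simplices:

  0-simplices (6): [1], [2], [3], [4], [5], [6]
  1-simplices (15): [1,2], [1,3], [1,4], [1,5], [1,6], [2,3], [2,4], [2,5], [2,6], [3,4], [3,5], [3,6], [4,5], [4,6], [5,6]
  2-simplices (10): [1,2,3], [1,2,6], [1,3,4], [1,4,5], [1,5,6], [2,3,5], [2,4,5], [2,4,6], [3,4,6], [3,5,6]

so the chain groups are C_0 ≅ Z^6, C_1 ≅ Z^15, C_2 ≅ Z^10.

Boundary ∂_1: C_1 → C_0 maps an edge to its endpoints' difference, ∂[p,q] = q − p. For instance
  ∂[5,6] = [6] − [5].
As a 6×15 matrix over Z this has rank 5, with invariant factors (1,1,1,1,1).

Boundary ∂_2: C_2 → C_1 sends each 2-simplex [p,q,r] to [q,r] − [p,r] + [p,q]. For instance
  ∂[2,3,5] = [3,5] − [2,5] + [2,3],
  ∂[1,3,4] = [3,4] − [1,4] + [1,3].
This gives a 15×10 integer matrix of rank 10; reducing to Smith normal form yields diagonal entries (1,1,1,1,1,1,1,1,1,2).

Reading off H_k = ker ∂_k / im ∂_{k+1}:

  H_0: rank C_0 − rank ∂_1 = 6 − 5 = 1, and the invariant factors of ∂_1 are all 1, so H_0 ≅ Z.
  H_1: rank ker ∂_1 − rank ∂_2 = (15 − 5) − 10 = 0, and ∂_2 has invariant factor 2 > 1, so H_1 ≅ Z/2.
  H_2: rank ker ∂_2 − rank ∂_3 = (10 − 10) − 0 = 0, and there is no ∂_3, so H_2 ≅ 0.

As a check, the Euler characteristic is 6 − 15 + 10 = 1, which agrees with 1 − 0 + 0 = 1.
(K is a triangulation of the real projective plane RP^2.)

H_0 = Z,  H_1 = Z/2,  H_2 = 0.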